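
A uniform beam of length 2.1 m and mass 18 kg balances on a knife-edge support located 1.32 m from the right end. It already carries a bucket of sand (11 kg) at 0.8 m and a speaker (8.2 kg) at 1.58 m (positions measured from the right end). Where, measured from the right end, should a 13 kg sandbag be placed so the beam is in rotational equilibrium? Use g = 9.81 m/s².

Choose the knife-edge support (at 1.32 m from the right end) as the axis so the support reaction has zero arm there.
Beam weight: 18 × 9.81 = 176.6 N down at 1.05 m → arm 0.27 m, τ = 176.6 × 0.27 = 47.68 N·m clockwise.
Bucket of sand: 11 × 9.81 = 107.9 N down at 0.8 m → arm 0.52 m, τ = 107.9 × 0.52 = 56.11 N·m clockwise.
Speaker: 8.2 × 9.81 = 80.44 N down at 1.58 m → arm 0.26 m, τ = 80.44 × 0.26 = 20.91 N·m counterclockwise.
Net moment of existing loads = 82.88 N·m clockwise.
The sandbag weighs 13 × 9.81 = 127.5 N and must supply an equal counterclockwise moment, so its lever arm about the knife-edge support is 82.88 / 127.5 = 0.65 m.
That puts it at 1.32 + 0.65 = 1.97 m from the right end.

x ≈ 1.97 m from the right end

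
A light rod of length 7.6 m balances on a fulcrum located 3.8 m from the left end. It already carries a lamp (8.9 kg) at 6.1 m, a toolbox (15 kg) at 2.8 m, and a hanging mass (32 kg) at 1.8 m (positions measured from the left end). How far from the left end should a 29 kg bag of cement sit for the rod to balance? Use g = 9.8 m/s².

About the fulcrum (at 3.8 m from the left end):
Lamp: 8.9 × 9.8 = 87.22 N down at 6.1 m → arm 2.3 m, τ = 87.22 × 2.3 = 200.6 N·m clockwise.
Toolbox: 15 × 9.8 = 147 N down at 2.8 m → arm 1 m, τ = 147 × 1 = 147 N·m counterclockwise.
Hanging mass: 32 × 9.8 = 313.6 N down at 1.8 m → arm 2 m, τ = 313.6 × 2 = 627.2 N·m counterclockwise.
Net moment of existing loads = 573.6 N·m counterclockwise.
The bag of cement weighs 29 × 9.8 = 284.2 N and must supply an equal clockwise moment, so its lever arm about the fulcrum is 573.6 / 284.2 = 2.02 m.
That puts it at 3.8 + 2.02 = 5.82 m from the left end.

x ≈ 5.82 m from the left end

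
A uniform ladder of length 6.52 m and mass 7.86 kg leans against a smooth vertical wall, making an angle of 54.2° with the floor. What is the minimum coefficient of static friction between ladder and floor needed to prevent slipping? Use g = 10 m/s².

μ_min ≈ 0.361

About the foot of the ladder:
Ladder weight 7.86×10 = 78.6 N acts at 3.26 m along the ladder; its horizontal arm is 3.26·cos54.2° = 1.907 m → τ = 149.9 N·m clockwise.
Wall normal N acts horizontally at the top; its moment arm is the height L sinθ = 6.52·sin54.2° = 5.288 m, counterclockwise.
For rotational equilibrium, N × 5.288 = 149.9, so N = 28.35 N.
ΣFx = 0 ⇒ f = N_wall = 28.35 N. ΣFy = 0 ⇒ N_floor = 78.6 N.
μ_min = f / N_floor = 28.35 / 78.6 = 0.361.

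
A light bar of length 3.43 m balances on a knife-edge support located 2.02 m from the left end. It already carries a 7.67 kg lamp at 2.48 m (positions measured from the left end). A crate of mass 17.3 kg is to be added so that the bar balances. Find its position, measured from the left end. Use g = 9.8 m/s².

Sum moments about the knife-edge support (at 2.02 m from the left end) (the support reaction has zero arm there).
Lamp: 7.67 × 9.8 = 75.17 N down at 2.48 m → arm 0.46 m, τ = 75.17 × 0.46 = 34.58 N·m clockwise.
Net moment of existing loads = 34.58 N·m clockwise.
The crate weighs 17.3 × 9.8 = 169.5 N and must supply an equal counterclockwise moment, so its lever arm about the knife-edge support is 34.58 / 169.5 = 0.204 m.
That puts it at 2.02 − 0.204 = 1.82 m from the left end.

x ≈ 1.82 m from the left end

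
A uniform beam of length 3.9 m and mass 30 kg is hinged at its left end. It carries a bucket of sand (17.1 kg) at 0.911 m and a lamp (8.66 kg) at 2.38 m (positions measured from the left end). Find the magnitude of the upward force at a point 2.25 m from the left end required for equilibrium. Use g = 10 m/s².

F ≈ 421 N

Take moments about the left end.
Beam weight: 30 × 10 = 300 N down at 1.95 m → arm 1.95 m, τ = 300 × 1.95 = 585 N·m clockwise.
Bucket of sand: 17.1 × 10 = 171 N down at 0.911 m → arm 0.911 m, τ = 171 × 0.911 = 155.8 N·m clockwise.
Lamp: 8.66 × 10 = 86.6 N down at 2.38 m → arm 2.38 m, τ = 86.6 × 2.38 = 206.1 N·m clockwise.
Net moment of the loads = 946.9 N·m clockwise.
The upward force F acts at a point 2.25 m from the left end, arm 2.25 m, giving F × 2.25 counterclockwise.
Balancing moments: F × 2.25 = 946.9, giving F = 946.9 / 2.25 = 421 N.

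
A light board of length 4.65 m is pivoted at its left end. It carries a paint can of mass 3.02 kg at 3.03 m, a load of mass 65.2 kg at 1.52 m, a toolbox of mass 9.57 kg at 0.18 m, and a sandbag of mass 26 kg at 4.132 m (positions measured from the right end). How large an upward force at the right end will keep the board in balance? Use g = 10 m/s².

F ≈ 570 N

About the left end:
Paint can: 3.02 × 10 = 30.2 N down at 3.03 m → arm 1.62 m, τ = 30.2 × 1.62 = 48.92 N·m clockwise.
Load: 65.2 × 10 = 652 N down at 1.52 m → arm 3.13 m, τ = 652 × 3.13 = 2041 N·m clockwise.
Toolbox: 9.57 × 10 = 95.7 N down at 0.18 m → arm 4.47 m, τ = 95.7 × 4.47 = 427.8 N·m clockwise.
Sandbag: 26 × 10 = 260 N down at 4.132 m → arm 0.518 m, τ = 260 × 0.518 = 134.7 N·m clockwise.
Net moment of the loads = 2652 N·m clockwise.
The upward force F acts at the right end, arm 4.65 m, giving F × 4.65 counterclockwise.
Setting net torque to zero: F × 4.65 = 2652 → F = 2652 / 4.65 = 570 N.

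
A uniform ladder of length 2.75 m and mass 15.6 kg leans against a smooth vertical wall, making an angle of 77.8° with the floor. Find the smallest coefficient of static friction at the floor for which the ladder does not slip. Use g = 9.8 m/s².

Taking torques about the foot of the ladder:
Ladder weight 15.6×9.8 = 152.9 N acts at 1.375 m along the ladder; its horizontal arm is 1.375·cos77.8° = 0.2906 m → τ = 44.43 N·m clockwise.
Wall normal N acts horizontally at the top; its moment arm is the height L sinθ = 2.75·sin77.8° = 2.688 m, counterclockwise.
For rotational equilibrium, N × 2.688 = 44.43, so N = 16.53 N.
ΣFx = 0 ⇒ f = N_wall = 16.53 N. ΣFy = 0 ⇒ N_floor = 152.9 N.
μ_min = f / N_floor = 16.53 / 152.9 = 0.108.

μ_min ≈ 0.108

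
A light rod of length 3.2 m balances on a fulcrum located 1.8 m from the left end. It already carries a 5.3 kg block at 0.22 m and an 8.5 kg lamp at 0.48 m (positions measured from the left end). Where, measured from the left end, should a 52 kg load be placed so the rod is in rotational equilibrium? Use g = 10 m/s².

x ≈ 2.18 m from the left end

About the fulcrum (at 1.8 m from the left end):
Block: 5.3 × 10 = 53 N down at 0.22 m → arm 1.58 m, τ = 53 × 1.58 = 83.74 N·m counterclockwise.
Lamp: 8.5 × 10 = 85 N down at 0.48 m → arm 1.32 m, τ = 85 × 1.32 = 112.2 N·m counterclockwise.
Net moment of existing loads = 195.9 N·m counterclockwise.
The load weighs 52 × 10 = 520 N and must supply an equal clockwise moment, so its lever arm about the fulcrum is 195.9 / 520 = 0.377 m.
That puts it at 1.8 + 0.377 = 2.18 m from the left end.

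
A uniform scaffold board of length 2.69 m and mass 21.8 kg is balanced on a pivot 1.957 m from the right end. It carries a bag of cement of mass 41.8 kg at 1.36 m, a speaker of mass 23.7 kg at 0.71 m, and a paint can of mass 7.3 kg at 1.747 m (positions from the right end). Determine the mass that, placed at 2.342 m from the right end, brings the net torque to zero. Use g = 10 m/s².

Taking torques about the pivot (at 1.957 m from the right end):
Beam weight: 21.8 × 10 = 218 N down at 1.345 m → arm 0.612 m, τ = 218 × 0.612 = 133.4 N·m clockwise.
Bag of cement: 41.8 × 10 = 418 N down at 1.36 m → arm 0.597 m, τ = 418 × 0.597 = 249.5 N·m clockwise.
Speaker: 23.7 × 10 = 237 N down at 0.71 m → arm 1.247 m, τ = 237 × 1.247 = 295.5 N·m clockwise.
Paint can: 7.3 × 10 = 73 N down at 1.747 m → arm 0.21 m, τ = 73 × 0.21 = 15.33 N·m clockwise.
Net moment of known loads = 693.7 N·m clockwise.
An unknown mass m at 2.342 m has arm 0.385 m; its moment is m·g·0.385 counterclockwise.
Setting net torque to zero: m × 10 × 0.385 = 693.7 → m = 693.7 / (10 × 0.385) = 180 kg.

m ≈ 180 kg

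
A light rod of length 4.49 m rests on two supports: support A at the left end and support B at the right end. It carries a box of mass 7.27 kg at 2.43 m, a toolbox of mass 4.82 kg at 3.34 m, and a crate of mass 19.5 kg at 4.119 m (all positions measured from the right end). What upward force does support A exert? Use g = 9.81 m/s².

Sum moments about support B (its reaction then has zero moment arm).
Box: 7.27 × 9.81 = 71.32 N down at 2.43 m → arm 2.43 m, τ = 71.32 × 2.43 = 173.3 N·m counterclockwise.
Toolbox: 4.82 × 9.81 = 47.28 N down at 3.34 m → arm 3.34 m, τ = 47.28 × 3.34 = 157.9 N·m counterclockwise.
Crate: 19.5 × 9.81 = 191.3 N down at 4.119 m → arm 4.119 m, τ = 191.3 × 4.119 = 788 N·m counterclockwise.
Net load moment about support B = 1119 N·m counterclockwise.
Reaction R at support A is upward at 4.49 m, arm 4.49 m → moment R × 4.49 clockwise.
Balancing moments: R × 4.49 = 1119, giving R = 249 N.

R_A ≈ 249 N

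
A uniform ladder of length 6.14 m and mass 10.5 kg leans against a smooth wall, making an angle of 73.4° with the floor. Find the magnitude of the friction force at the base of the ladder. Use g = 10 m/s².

f ≈ 15.7 N

Take moments about the foot of the ladder.
Ladder weight 10.5×10 = 105 N acts at 3.07 m along the ladder; its horizontal arm is 3.07·cos73.4° = 0.8771 m → τ = 92.1 N·m clockwise.
Wall normal N acts horizontally at the top; its moment arm is the height L sinθ = 6.14·sin73.4° = 5.884 m, counterclockwise.
For rotational equilibrium, N × 5.884 = 92.1, so N = 15.7 N.
ΣFx = 0: friction at the foot balances the wall's push, so f = N_wall = 15.7 N.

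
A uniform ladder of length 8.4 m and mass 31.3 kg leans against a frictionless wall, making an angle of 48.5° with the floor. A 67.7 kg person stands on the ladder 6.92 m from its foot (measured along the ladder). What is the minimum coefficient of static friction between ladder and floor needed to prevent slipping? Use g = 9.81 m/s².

Take moments about the foot of the ladder.
Ladder weight 31.3×9.81 = 307.1 N acts at 4.2 m along the ladder; its horizontal arm is 4.2·cos48.5° = 2.783 m → τ = 854.7 N·m clockwise.
Person: 67.7×9.81 = 664.1 N at 6.92 m → arm 4.585 m → τ = 3045 N·m clockwise.
Wall normal N acts horizontally at the top; its moment arm is the height L sinθ = 8.4·sin48.5° = 6.291 m, counterclockwise.
Balancing moments: N × 6.291 = 3900, giving N = 619.9 N.
ΣFx = 0 ⇒ f = N_wall = 619.9 N. ΣFy = 0 ⇒ N_floor = 971.2 N.
μ_min = f / N_floor = 619.9 / 971.2 = 0.638.

μ_min ≈ 0.638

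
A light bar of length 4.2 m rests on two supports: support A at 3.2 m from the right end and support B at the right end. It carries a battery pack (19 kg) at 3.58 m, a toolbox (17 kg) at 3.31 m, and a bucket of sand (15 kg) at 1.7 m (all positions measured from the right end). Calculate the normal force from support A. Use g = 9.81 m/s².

R_A ≈ 459 N

Take moments about support B.
Battery pack: 19 × 9.81 = 186.4 N down at 3.58 m → arm 3.58 m, τ = 186.4 × 3.58 = 667.3 N·m counterclockwise.
Toolbox: 17 × 9.81 = 166.8 N down at 3.31 m → arm 3.31 m, τ = 166.8 × 3.31 = 552.1 N·m counterclockwise.
Bucket of sand: 15 × 9.81 = 147.2 N down at 1.7 m → arm 1.7 m, τ = 147.2 × 1.7 = 250.2 N·m counterclockwise.
Net load moment about support B = 1470 N·m counterclockwise.
Reaction R at support A is upward at 3.2 m, arm 3.2 m → moment R × 3.2 clockwise.
Setting net torque to zero: R × 3.2 = 1470 → R = 459 N.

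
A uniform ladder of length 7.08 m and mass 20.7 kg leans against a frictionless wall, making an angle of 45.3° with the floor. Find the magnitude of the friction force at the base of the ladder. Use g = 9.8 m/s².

Choose the foot of the ladder as the axis so the floor normal and friction both act there and drop out.
Ladder weight 20.7×9.8 = 202.9 N acts at 3.54 m along the ladder; its horizontal arm is 3.54·cos45.3° = 2.49 m → τ = 505.2 N·m clockwise.
Wall normal N acts horizontally at the top; its moment arm is the height L sinθ = 7.08·sin45.3° = 5.032 m, counterclockwise.
For rotational equilibrium, N × 5.032 = 505.2, so N = 100 N.
ΣFx = 0: friction at the foot balances the wall's push, so f = N_wall = 100 N.

f ≈ 100 N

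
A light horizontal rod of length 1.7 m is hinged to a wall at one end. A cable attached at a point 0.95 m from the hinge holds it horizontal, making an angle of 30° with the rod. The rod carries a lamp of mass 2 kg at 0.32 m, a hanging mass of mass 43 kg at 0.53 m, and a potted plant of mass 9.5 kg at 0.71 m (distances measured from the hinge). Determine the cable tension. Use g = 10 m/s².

Sum moments about the hinge (the unknown hinge reaction has zero arm there).
Lamp: 2 × 10 = 20 N down at 0.32 m → arm 0.32 m, τ = 20 × 0.32 = 6.4 N·m clockwise.
Hanging mass: 43 × 10 = 430 N down at 0.53 m → arm 0.53 m, τ = 430 × 0.53 = 227.9 N·m clockwise.
Potted plant: 9.5 × 10 = 95 N down at 0.71 m → arm 0.71 m, τ = 95 × 0.71 = 67.45 N·m clockwise.
Total clockwise load moment = 301.8 N·m.
The cable tension T acts at 0.95 m; only its component perpendicular to the rod, T sinθ, produces torque. sin 30° = 0.5.
For rotational equilibrium, T × 0.95 × 0.5 = 301.8, so T = 301.8 / 0.475 = 635 N.

T ≈ 635 N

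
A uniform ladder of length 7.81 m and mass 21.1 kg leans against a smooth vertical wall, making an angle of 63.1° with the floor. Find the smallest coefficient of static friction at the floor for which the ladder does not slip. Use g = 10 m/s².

μ_min ≈ 0.254

Take moments about the foot of the ladder.
Ladder weight 21.1×10 = 211 N acts at 3.905 m along the ladder; its horizontal arm is 3.905·cos63.1° = 1.767 m → τ = 372.8 N·m clockwise.
Wall normal N acts horizontally at the top; its moment arm is the height L sinθ = 7.81·sin63.1° = 6.965 m, counterclockwise.
Setting net torque to zero: N × 6.965 = 372.8 → N = 53.52 N.
ΣFx = 0 ⇒ f = N_wall = 53.52 N. ΣFy = 0 ⇒ N_floor = 211 N.
μ_min = f / N_floor = 53.52 / 211 = 0.254.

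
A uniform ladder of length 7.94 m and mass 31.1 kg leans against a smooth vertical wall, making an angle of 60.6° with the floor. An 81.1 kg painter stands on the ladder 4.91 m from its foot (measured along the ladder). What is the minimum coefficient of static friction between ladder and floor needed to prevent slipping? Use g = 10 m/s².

μ_min ≈ 0.33

About the foot of the ladder:
Ladder weight 31.1×10 = 311 N acts at 3.97 m along the ladder; its horizontal arm is 3.97·cos60.6° = 1.949 m → τ = 606.1 N·m clockwise.
Painter: 81.1×10 = 811 N at 4.91 m → arm 2.41 m → τ = 1955 N·m clockwise.
Wall normal N acts horizontally at the top; its moment arm is the height L sinθ = 7.94·sin60.6° = 6.917 m, counterclockwise.
For rotational equilibrium, N × 6.917 = 2561, so N = 370.2 N.
ΣFx = 0 ⇒ f = N_wall = 370.2 N. ΣFy = 0 ⇒ N_floor = 1122 N.
μ_min = f / N_floor = 370.2 / 1122 = 0.33.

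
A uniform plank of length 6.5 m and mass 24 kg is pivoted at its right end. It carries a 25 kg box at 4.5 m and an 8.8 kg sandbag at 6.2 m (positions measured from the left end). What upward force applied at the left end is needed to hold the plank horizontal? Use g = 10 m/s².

F ≈ 201 N

Take moments about the right end.
Beam weight: 24 × 10 = 240 N down at 3.25 m → arm 3.25 m, τ = 240 × 3.25 = 780 N·m counterclockwise.
Box: 25 × 10 = 250 N down at 4.5 m → arm 2 m, τ = 250 × 2 = 500 N·m counterclockwise.
Sandbag: 8.8 × 10 = 88 N down at 6.2 m → arm 0.3 m, τ = 88 × 0.3 = 26.4 N·m counterclockwise.
Net moment of the loads = 1306 N·m counterclockwise.
The upward force F acts at the left end, arm 6.5 m, giving F × 6.5 clockwise.
Setting net torque to zero: F × 6.5 = 1306 → F = 1306 / 6.5 = 201 N.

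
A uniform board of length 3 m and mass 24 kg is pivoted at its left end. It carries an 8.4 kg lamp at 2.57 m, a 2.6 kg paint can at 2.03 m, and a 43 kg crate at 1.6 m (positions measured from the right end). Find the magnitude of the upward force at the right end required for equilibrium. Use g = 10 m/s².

F ≈ 341 N

Choose the left end as the axis so the unknown pivot reaction has zero arm there.
Beam weight: 24 × 10 = 240 N down at 1.5 m → arm 1.5 m, τ = 240 × 1.5 = 360 N·m clockwise.
Lamp: 8.4 × 10 = 84 N down at 2.57 m → arm 0.43 m, τ = 84 × 0.43 = 36.12 N·m clockwise.
Paint can: 2.6 × 10 = 26 N down at 2.03 m → arm 0.97 m, τ = 26 × 0.97 = 25.22 N·m clockwise.
Crate: 43 × 10 = 430 N down at 1.6 m → arm 1.4 m, τ = 430 × 1.4 = 602 N·m clockwise.
Net moment of the loads = 1023 N·m clockwise.
The upward force F acts at the right end, arm 3 m, giving F × 3 counterclockwise.
For rotational equilibrium, F × 3 = 1023, so F = 1023 / 3 = 341 N.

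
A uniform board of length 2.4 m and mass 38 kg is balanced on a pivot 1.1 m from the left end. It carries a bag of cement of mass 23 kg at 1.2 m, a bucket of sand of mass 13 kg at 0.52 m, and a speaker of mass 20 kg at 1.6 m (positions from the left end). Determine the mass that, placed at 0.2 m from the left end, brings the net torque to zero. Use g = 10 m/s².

Taking torques about the pivot (at 1.1 m from the left end):
Beam weight: 38 × 10 = 380 N down at 1.2 m → arm 0.1 m, τ = 380 × 0.1 = 38 N·m clockwise.
Bag of cement: 23 × 10 = 230 N down at 1.2 m → arm 0.1 m, τ = 230 × 0.1 = 23 N·m clockwise.
Bucket of sand: 13 × 10 = 130 N down at 0.52 m → arm 0.58 m, τ = 130 × 0.58 = 75.4 N·m counterclockwise.
Speaker: 20 × 10 = 200 N down at 1.6 m → arm 0.5 m, τ = 200 × 0.5 = 100 N·m clockwise.
Net moment of known loads = 85.6 N·m clockwise.
An unknown mass m at 0.2 m has arm 0.9 m; its moment is m·g·0.9 counterclockwise.
Setting net torque to zero: m × 10 × 0.9 = 85.6 → m = 85.6 / (10 × 0.9) = 9.51 kg.

m ≈ 9.51 kg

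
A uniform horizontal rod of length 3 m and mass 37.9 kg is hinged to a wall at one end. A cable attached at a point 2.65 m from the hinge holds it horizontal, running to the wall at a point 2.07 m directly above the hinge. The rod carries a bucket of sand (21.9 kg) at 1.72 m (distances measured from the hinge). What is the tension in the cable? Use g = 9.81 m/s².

About the hinge:
Beam weight: 37.9 × 9.81 = 371.8 N down at 1.5 m → arm 1.5 m, τ = 371.8 × 1.5 = 557.7 N·m clockwise.
Bucket of sand: 21.9 × 9.81 = 214.8 N down at 1.72 m → arm 1.72 m, τ = 214.8 × 1.72 = 369.5 N·m clockwise.
Total clockwise load moment = 927.2 N·m.
The cable tension T acts at 2.65 m; only its component perpendicular to the rod, T sinθ, produces torque. sinθ = h/√(h²+d²) = 2.07/√(2.07²+2.65²) = 0.6156.
Setting net torque to zero: T × 2.65 × 0.6156 = 927.2 → T = 927.2 / 1.631 = 568 N.

T ≈ 568 N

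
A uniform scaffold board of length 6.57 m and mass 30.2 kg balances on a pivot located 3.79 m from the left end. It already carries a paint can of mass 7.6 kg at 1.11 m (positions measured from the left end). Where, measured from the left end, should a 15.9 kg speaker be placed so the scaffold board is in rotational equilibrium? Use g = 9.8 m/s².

x ≈ 6.03 m from the left end

Choose the pivot (at 3.79 m from the left end) as the axis so the support reaction has zero arm there.
Beam weight: 30.2 × 9.8 = 296 N down at 3.285 m → arm 0.505 m, τ = 296 × 0.505 = 149.5 N·m counterclockwise.
Paint can: 7.6 × 9.8 = 74.48 N down at 1.11 m → arm 2.68 m, τ = 74.48 × 2.68 = 199.6 N·m counterclockwise.
Net moment of existing loads = 349.1 N·m counterclockwise.
The speaker weighs 15.9 × 9.8 = 155.8 N and must supply an equal clockwise moment, so its lever arm about the pivot is 349.1 / 155.8 = 2.24 m.
That puts it at 3.79 + 2.24 = 6.03 m from the left end.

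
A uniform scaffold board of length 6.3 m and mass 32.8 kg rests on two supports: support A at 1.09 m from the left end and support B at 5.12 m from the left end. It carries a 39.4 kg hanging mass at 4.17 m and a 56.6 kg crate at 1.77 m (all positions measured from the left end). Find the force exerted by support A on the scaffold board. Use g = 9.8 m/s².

R_A ≈ 709 N

Taking torques about support B:
Beam weight: 32.8 × 9.8 = 321.4 N down at 3.15 m → arm 1.97 m, τ = 321.4 × 1.97 = 633.2 N·m counterclockwise.
Hanging mass: 39.4 × 9.8 = 386.1 N down at 4.17 m → arm 0.95 m, τ = 386.1 × 0.95 = 366.8 N·m counterclockwise.
Crate: 56.6 × 9.8 = 554.7 N down at 1.77 m → arm 3.35 m, τ = 554.7 × 3.35 = 1858 N·m counterclockwise.
Net load moment about support B = 2858 N·m counterclockwise.
Reaction R at support A is upward at 1.09 m, arm 4.03 m → moment R × 4.03 clockwise.
For rotational equilibrium, R × 4.03 = 2858, so R = 709 N.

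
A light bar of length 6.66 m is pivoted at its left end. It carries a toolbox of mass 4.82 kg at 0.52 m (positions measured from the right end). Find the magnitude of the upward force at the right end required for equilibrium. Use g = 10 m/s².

Taking torques about the left end:
Toolbox: 4.82 × 10 = 48.2 N down at 0.52 m → arm 6.14 m, τ = 48.2 × 6.14 = 295.9 N·m clockwise.
Net moment of the loads = 295.9 N·m clockwise.
The upward force F acts at the right end, arm 6.66 m, giving F × 6.66 counterclockwise.
Balancing moments: F × 6.66 = 295.9, giving F = 295.9 / 6.66 = 44.4 N.

F ≈ 44.4 N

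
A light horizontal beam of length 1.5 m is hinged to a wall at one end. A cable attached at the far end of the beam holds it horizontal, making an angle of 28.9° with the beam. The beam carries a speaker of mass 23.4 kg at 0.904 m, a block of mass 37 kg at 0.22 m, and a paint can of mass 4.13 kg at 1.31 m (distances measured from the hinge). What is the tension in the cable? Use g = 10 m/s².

T ≈ 479 N

Sum moments about the hinge (the unknown hinge reaction has zero arm there).
Speaker: 23.4 × 10 = 234 N down at 0.904 m → arm 0.904 m, τ = 234 × 0.904 = 211.5 N·m clockwise.
Block: 37 × 10 = 370 N down at 0.22 m → arm 0.22 m, τ = 370 × 0.22 = 81.4 N·m clockwise.
Paint can: 4.13 × 10 = 41.3 N down at 1.31 m → arm 1.31 m, τ = 41.3 × 1.31 = 54.1 N·m clockwise.
Total clockwise load moment = 347 N·m.
The cable tension T acts at 1.5 m; only its component perpendicular to the beam, T sinθ, produces torque. sin 28.9° = 0.4833.
Στ = 0 ⇒ T × 1.5 × 0.4833 = 347 ⇒ T = 347 / 0.7249 = 479 N.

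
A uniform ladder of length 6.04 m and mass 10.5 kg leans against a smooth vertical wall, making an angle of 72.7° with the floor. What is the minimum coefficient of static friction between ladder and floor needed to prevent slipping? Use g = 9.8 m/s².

Choose the foot of the ladder as the axis so the floor normal and friction both act there and drop out.
Ladder weight 10.5×9.8 = 102.9 N acts at 3.02 m along the ladder; its horizontal arm is 3.02·cos72.7° = 0.8981 m → τ = 92.41 N·m clockwise.
Wall normal N acts horizontally at the top; its moment arm is the height L sinθ = 6.04·sin72.7° = 5.767 m, counterclockwise.
Setting net torque to zero: N × 5.767 = 92.41 → N = 16.02 N.
ΣFx = 0 ⇒ f = N_wall = 16.02 N. ΣFy = 0 ⇒ N_floor = 102.9 N.
μ_min = f / N_floor = 16.02 / 102.9 = 0.156.

μ_min ≈ 0.156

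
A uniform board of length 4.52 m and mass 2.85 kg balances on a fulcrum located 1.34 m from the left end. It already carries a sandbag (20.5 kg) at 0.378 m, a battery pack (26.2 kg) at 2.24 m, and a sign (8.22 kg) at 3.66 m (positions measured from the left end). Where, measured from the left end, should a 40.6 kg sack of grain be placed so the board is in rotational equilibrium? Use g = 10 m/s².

Taking torques about the fulcrum (at 1.34 m from the left end):
Beam weight: 2.85 × 10 = 28.5 N down at 2.26 m → arm 0.92 m, τ = 28.5 × 0.92 = 26.22 N·m clockwise.
Sandbag: 20.5 × 10 = 205 N down at 0.378 m → arm 0.962 m, τ = 205 × 0.962 = 197.2 N·m counterclockwise.
Battery pack: 26.2 × 10 = 262 N down at 2.24 m → arm 0.9 m, τ = 262 × 0.9 = 235.8 N·m clockwise.
Sign: 8.22 × 10 = 82.2 N down at 3.66 m → arm 2.32 m, τ = 82.2 × 2.32 = 190.7 N·m clockwise.
Net moment of existing loads = 255.5 N·m clockwise.
The sack of grain weighs 40.6 × 10 = 406 N and must supply an equal counterclockwise moment, so its lever arm about the fulcrum is 255.5 / 406 = 0.629 m.
That puts it at 1.34 − 0.629 = 0.711 m from the left end.

x ≈ 0.711 m from the left end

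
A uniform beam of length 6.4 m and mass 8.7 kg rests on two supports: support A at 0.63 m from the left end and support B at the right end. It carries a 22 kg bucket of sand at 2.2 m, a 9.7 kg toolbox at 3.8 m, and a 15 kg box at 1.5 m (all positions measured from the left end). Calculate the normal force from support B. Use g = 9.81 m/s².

Taking torques about support A:
Beam weight: 8.7 × 9.81 = 85.35 N down at 3.2 m → arm 2.57 m, τ = 85.35 × 2.57 = 219.3 N·m clockwise.
Bucket of sand: 22 × 9.81 = 215.8 N down at 2.2 m → arm 1.57 m, τ = 215.8 × 1.57 = 338.8 N·m clockwise.
Toolbox: 9.7 × 9.81 = 95.16 N down at 3.8 m → arm 3.17 m, τ = 95.16 × 3.17 = 301.7 N·m clockwise.
Box: 15 × 9.81 = 147.2 N down at 1.5 m → arm 0.87 m, τ = 147.2 × 0.87 = 128.1 N·m clockwise.
Net load moment about support A = 987.9 N·m clockwise.
Reaction R at support B is upward at 6.4 m, arm 5.77 m → moment R × 5.77 counterclockwise.
Setting net torque to zero: R × 5.77 = 987.9 → R = 171 N.

R_B ≈ 171 N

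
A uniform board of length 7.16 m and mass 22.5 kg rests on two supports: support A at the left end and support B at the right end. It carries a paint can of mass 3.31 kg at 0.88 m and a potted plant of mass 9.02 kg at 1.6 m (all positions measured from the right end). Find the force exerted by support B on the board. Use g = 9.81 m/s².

R_B ≈ 208 N

About support A:
Beam weight: 22.5 × 9.81 = 220.7 N down at 3.58 m → arm 3.58 m, τ = 220.7 × 3.58 = 790.1 N·m clockwise.
Paint can: 3.31 × 9.81 = 32.47 N down at 0.88 m → arm 6.28 m, τ = 32.47 × 6.28 = 203.9 N·m clockwise.
Potted plant: 9.02 × 9.81 = 88.49 N down at 1.6 m → arm 5.56 m, τ = 88.49 × 5.56 = 492 N·m clockwise.
Net load moment about support A = 1486 N·m clockwise.
Reaction R at support B is upward at 0 m, arm 7.16 m → moment R × 7.16 counterclockwise.
Setting net torque to zero: R × 7.16 = 1486 → R = 208 N.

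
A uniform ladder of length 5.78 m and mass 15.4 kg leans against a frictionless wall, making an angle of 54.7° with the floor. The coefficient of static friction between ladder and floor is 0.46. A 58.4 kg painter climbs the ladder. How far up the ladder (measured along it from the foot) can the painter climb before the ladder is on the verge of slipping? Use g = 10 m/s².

d ≈ 3.98 m

Sum moments about the foot of the ladder (the floor normal and friction both act there and drop out).
Ladder weight 15.4×10 = 154 N acts at 2.89 m along the ladder; its horizontal arm is 2.89·cos54.7° = 1.67 m → τ = 257.2 N·m clockwise.
Painter weight 58.4×10 = 584 N at distance d → arm d·cos54.7° → τ = 584·d·0.5779 clockwise.
Wall normal N at the top has arm L sinθ = 4.717 m counterclockwise, so Στ = 0 gives N·4.717 = 257.2 + 337.5·d.
ΣFy = 0 ⇒ N_floor = 738 N, so the maximum friction is μ_s·N_floor = 0.46×738 = 339.5 N. ΣFx = 0 ⇒ N_wall = f, so at the slipping point N = 339.5 N.
Substituting: 339.5×4.717 = 257.2 + 337.5·d ⇒ d = (1601 − 257.2) / 337.5 = 3.98 m.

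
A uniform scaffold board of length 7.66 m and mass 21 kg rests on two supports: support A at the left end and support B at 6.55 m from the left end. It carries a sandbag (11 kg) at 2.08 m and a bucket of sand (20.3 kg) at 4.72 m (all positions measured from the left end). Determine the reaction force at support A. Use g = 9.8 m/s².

Choose support B as the axis so its reaction then has zero moment arm.
Beam weight: 21 × 9.8 = 205.8 N down at 3.83 m → arm 2.72 m, τ = 205.8 × 2.72 = 559.8 N·m counterclockwise.
Sandbag: 11 × 9.8 = 107.8 N down at 2.08 m → arm 4.47 m, τ = 107.8 × 4.47 = 481.9 N·m counterclockwise.
Bucket of sand: 20.3 × 9.8 = 198.9 N down at 4.72 m → arm 1.83 m, τ = 198.9 × 1.83 = 364 N·m counterclockwise.
Net load moment about support B = 1406 N·m counterclockwise.
Reaction R at support A is upward at 0 m, arm 6.55 m → moment R × 6.55 clockwise.
Setting net torque to zero: R × 6.55 = 1406 → R = 215 N.

R_A ≈ 215 N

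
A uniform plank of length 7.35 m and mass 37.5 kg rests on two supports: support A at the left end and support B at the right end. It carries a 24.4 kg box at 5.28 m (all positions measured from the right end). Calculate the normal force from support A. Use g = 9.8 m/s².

Sum moments about support B (its reaction then has zero moment arm).
Beam weight: 37.5 × 9.8 = 367.5 N down at 3.675 m → arm 3.675 m, τ = 367.5 × 3.675 = 1351 N·m counterclockwise.
Box: 24.4 × 9.8 = 239.1 N down at 5.28 m → arm 5.28 m, τ = 239.1 × 5.28 = 1262 N·m counterclockwise.
Net load moment about support B = 2613 N·m counterclockwise.
Reaction R at support A is upward at 7.35 m, arm 7.35 m → moment R × 7.35 clockwise.
Balancing moments: R × 7.35 = 2613, giving R = 356 N.

R_A ≈ 356 N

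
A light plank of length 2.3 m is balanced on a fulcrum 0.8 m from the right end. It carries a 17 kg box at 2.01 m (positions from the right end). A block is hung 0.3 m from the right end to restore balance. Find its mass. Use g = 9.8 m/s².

m ≈ 41.1 kg

About the fulcrum (at 0.8 m from the right end):
Box: 17 × 9.8 = 166.6 N down at 2.01 m → arm 1.21 m, τ = 166.6 × 1.21 = 201.6 N·m counterclockwise.
Net moment of known loads = 201.6 N·m counterclockwise.
An unknown mass m at 0.3 m has arm 0.5 m; its moment is m·g·0.5 clockwise.
Στ = 0 ⇒ m × 9.8 × 0.5 = 201.6 ⇒ m = 201.6 / (9.8 × 0.5) = 41.1 kg.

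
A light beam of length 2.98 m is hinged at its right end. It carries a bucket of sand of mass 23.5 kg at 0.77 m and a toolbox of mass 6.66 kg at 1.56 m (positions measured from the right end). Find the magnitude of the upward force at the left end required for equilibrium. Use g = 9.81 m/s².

F ≈ 93.8 N

Taking torques about the right end:
Bucket of sand: 23.5 × 9.81 = 230.5 N down at 0.77 m → arm 0.77 m, τ = 230.5 × 0.77 = 177.5 N·m counterclockwise.
Toolbox: 6.66 × 9.81 = 65.33 N down at 1.56 m → arm 1.56 m, τ = 65.33 × 1.56 = 101.9 N·m counterclockwise.
Net moment of the loads = 279.4 N·m counterclockwise.
The upward force F acts at the left end, arm 2.98 m, giving F × 2.98 clockwise.
Balancing moments: F × 2.98 = 279.4, giving F = 279.4 / 2.98 = 93.8 N.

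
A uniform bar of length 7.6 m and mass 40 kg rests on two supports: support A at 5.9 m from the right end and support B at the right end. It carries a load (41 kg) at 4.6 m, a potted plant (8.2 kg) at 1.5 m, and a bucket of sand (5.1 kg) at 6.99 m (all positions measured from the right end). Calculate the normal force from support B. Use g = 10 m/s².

Taking torques about support A:
Beam weight: 40 × 10 = 400 N down at 3.8 m → arm 2.1 m, τ = 400 × 2.1 = 840 N·m clockwise.
Load: 41 × 10 = 410 N down at 4.6 m → arm 1.3 m, τ = 410 × 1.3 = 533 N·m clockwise.
Potted plant: 8.2 × 10 = 82 N down at 1.5 m → arm 4.4 m, τ = 82 × 4.4 = 360.8 N·m clockwise.
Bucket of sand: 5.1 × 10 = 51 N down at 6.99 m → arm 1.09 m, τ = 51 × 1.09 = 55.59 N·m counterclockwise.
Net load moment about support A = 1678 N·m clockwise.
Reaction R at support B is upward at 0 m, arm 5.9 m → moment R × 5.9 counterclockwise.
Setting net torque to zero: R × 5.9 = 1678 → R = 284 N.

R_B ≈ 284 N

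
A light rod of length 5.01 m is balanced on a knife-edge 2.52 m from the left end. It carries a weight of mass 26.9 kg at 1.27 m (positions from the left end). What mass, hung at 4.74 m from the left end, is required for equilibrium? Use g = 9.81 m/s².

m ≈ 15.1 kg

Sum moments about the knife-edge (at 2.52 m from the left end) (the support reaction has zero arm there).
Weight: 26.9 × 9.81 = 263.9 N down at 1.27 m → arm 1.25 m, τ = 263.9 × 1.25 = 329.9 N·m counterclockwise.
Net moment of known loads = 329.9 N·m counterclockwise.
An unknown mass m at 4.74 m has arm 2.22 m; its moment is m·g·2.22 clockwise.
For rotational equilibrium, m × 9.81 × 2.22 = 329.9, so m = 329.9 / (9.81 × 2.22) = 15.1 kg.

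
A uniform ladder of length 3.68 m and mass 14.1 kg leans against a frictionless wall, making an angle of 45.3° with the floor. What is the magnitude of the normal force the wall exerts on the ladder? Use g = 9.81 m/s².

About the foot of the ladder:
Ladder weight 14.1×9.81 = 138.3 N acts at 1.84 m along the ladder; its horizontal arm is 1.84·cos45.3° = 1.294 m → τ = 179 N·m clockwise.
Wall normal N acts horizontally at the top; its moment arm is the height L sinθ = 3.68·sin45.3° = 2.616 m, counterclockwise.
Balancing moments: N × 2.616 = 179, giving N = 68.4 N.

N_wall ≈ 68.4 N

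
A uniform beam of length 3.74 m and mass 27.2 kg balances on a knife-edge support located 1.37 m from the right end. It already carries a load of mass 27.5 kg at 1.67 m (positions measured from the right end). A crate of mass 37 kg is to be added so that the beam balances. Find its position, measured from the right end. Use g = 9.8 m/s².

Take moments about the knife-edge support (at 1.37 m from the right end).
Beam weight: 27.2 × 9.8 = 266.6 N down at 1.87 m → arm 0.5 m, τ = 266.6 × 0.5 = 133.3 N·m counterclockwise.
Load: 27.5 × 9.8 = 269.5 N down at 1.67 m → arm 0.3 m, τ = 269.5 × 0.3 = 80.85 N·m counterclockwise.
Net moment of existing loads = 214.2 N·m counterclockwise.
The crate weighs 37 × 9.8 = 362.6 N and must supply an equal clockwise moment, so its lever arm about the knife-edge support is 214.2 / 362.6 = 0.591 m.
That puts it at 1.37 − 0.591 = 0.779 m from the right end.

x ≈ 0.779 m from the right end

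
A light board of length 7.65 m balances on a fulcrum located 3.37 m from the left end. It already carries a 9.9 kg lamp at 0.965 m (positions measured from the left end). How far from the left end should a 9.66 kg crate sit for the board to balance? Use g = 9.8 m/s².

x ≈ 5.83 m from the left end

Choose the fulcrum (at 3.37 m from the left end) as the axis so the support reaction has zero arm there.
Lamp: 9.9 × 9.8 = 97.02 N down at 0.965 m → arm 2.405 m, τ = 97.02 × 2.405 = 233.3 N·m counterclockwise.
Net moment of existing loads = 233.3 N·m counterclockwise.
The crate weighs 9.66 × 9.8 = 94.67 N and must supply an equal clockwise moment, so its lever arm about the fulcrum is 233.3 / 94.67 = 2.46 m.
That puts it at 3.37 + 2.46 = 5.83 m from the left end.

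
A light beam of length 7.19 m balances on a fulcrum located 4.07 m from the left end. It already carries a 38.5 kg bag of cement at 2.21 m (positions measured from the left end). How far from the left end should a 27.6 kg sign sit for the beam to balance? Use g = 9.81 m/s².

x ≈ 6.66 m from the left end

About the fulcrum (at 4.07 m from the left end):
Bag of cement: 38.5 × 9.81 = 377.7 N down at 2.21 m → arm 1.86 m, τ = 377.7 × 1.86 = 702.5 N·m counterclockwise.
Net moment of existing loads = 702.5 N·m counterclockwise.
The sign weighs 27.6 × 9.81 = 270.8 N and must supply an equal clockwise moment, so its lever arm about the fulcrum is 702.5 / 270.8 = 2.59 m.
That puts it at 4.07 + 2.59 = 6.66 m from the left end.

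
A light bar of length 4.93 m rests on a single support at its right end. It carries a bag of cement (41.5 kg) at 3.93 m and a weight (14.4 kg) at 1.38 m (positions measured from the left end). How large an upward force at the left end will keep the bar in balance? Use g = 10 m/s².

Sum moments about the right end (the unknown pivot reaction has zero arm there).
Bag of cement: 41.5 × 10 = 415 N down at 3.93 m → arm 1 m, τ = 415 × 1 = 415 N·m counterclockwise.
Weight: 14.4 × 10 = 144 N down at 1.38 m → arm 3.55 m, τ = 144 × 3.55 = 511.2 N·m counterclockwise.
Net moment of the loads = 926.2 N·m counterclockwise.
The upward force F acts at the left end, arm 4.93 m, giving F × 4.93 clockwise.
Στ = 0 ⇒ F × 4.93 = 926.2 ⇒ F = 926.2 / 4.93 = 188 N.

F ≈ 188 N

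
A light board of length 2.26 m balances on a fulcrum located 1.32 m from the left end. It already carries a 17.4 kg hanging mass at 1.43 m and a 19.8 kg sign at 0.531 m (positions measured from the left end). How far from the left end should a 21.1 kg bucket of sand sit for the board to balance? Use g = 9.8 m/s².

Take moments about the fulcrum (at 1.32 m from the left end).
Hanging mass: 17.4 × 9.8 = 170.5 N down at 1.43 m → arm 0.11 m, τ = 170.5 × 0.11 = 18.75 N·m clockwise.
Sign: 19.8 × 9.8 = 194 N down at 0.531 m → arm 0.789 m, τ = 194 × 0.789 = 153.1 N·m counterclockwise.
Net moment of existing loads = 134.3 N·m counterclockwise.
The bucket of sand weighs 21.1 × 9.8 = 206.8 N and must supply an equal clockwise moment, so its lever arm about the fulcrum is 134.3 / 206.8 = 0.649 m.
That puts it at 1.32 + 0.649 = 1.97 m from the left end.

x ≈ 1.97 m from the left end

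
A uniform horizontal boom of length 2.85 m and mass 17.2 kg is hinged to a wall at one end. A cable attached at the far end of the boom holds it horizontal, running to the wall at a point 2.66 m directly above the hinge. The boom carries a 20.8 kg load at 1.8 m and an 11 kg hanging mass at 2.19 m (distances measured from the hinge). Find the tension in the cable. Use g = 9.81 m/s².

T ≈ 434 N

Sum moments about the hinge (the unknown hinge reaction has zero arm there).
Beam weight: 17.2 × 9.81 = 168.7 N down at 1.425 m → arm 1.425 m, τ = 168.7 × 1.425 = 240.4 N·m clockwise.
Load: 20.8 × 9.81 = 204 N down at 1.8 m → arm 1.8 m, τ = 204 × 1.8 = 367.2 N·m clockwise.
Hanging mass: 11 × 9.81 = 107.9 N down at 2.19 m → arm 2.19 m, τ = 107.9 × 2.19 = 236.3 N·m clockwise.
Total clockwise load moment = 843.9 N·m.
The cable tension T acts at 2.85 m; only its component perpendicular to the boom, T sinθ, produces torque. sinθ = h/√(h²+d²) = 2.66/√(2.66²+2.85²) = 0.6823.
Balancing moments: T × 2.85 × 0.6823 = 843.9, giving T = 843.9 / 1.945 = 434 N.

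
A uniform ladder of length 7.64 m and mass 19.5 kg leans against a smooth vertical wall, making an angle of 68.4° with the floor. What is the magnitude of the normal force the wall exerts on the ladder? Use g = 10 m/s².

N_wall ≈ 38.6 N

About the foot of the ladder:
Ladder weight 19.5×10 = 195 N acts at 3.82 m along the ladder; its horizontal arm is 3.82·cos68.4° = 1.406 m → τ = 274.2 N·m clockwise.
Wall normal N acts horizontally at the top; its moment arm is the height L sinθ = 7.64·sin68.4° = 7.103 m, counterclockwise.
Στ = 0 ⇒ N × 7.103 = 274.2 ⇒ N = 38.6 N.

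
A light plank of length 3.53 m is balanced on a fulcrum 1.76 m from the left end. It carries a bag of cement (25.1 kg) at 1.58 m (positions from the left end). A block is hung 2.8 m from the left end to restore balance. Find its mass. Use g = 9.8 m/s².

m ≈ 4.34 kg

Take moments about the fulcrum (at 1.76 m from the left end).
Bag of cement: 25.1 × 9.8 = 246 N down at 1.58 m → arm 0.18 m, τ = 246 × 0.18 = 44.28 N·m counterclockwise.
Net moment of known loads = 44.28 N·m counterclockwise.
An unknown mass m at 2.8 m has arm 1.04 m; its moment is m·g·1.04 clockwise.
For rotational equilibrium, m × 9.8 × 1.04 = 44.28, so m = 44.28 / (9.8 × 1.04) = 4.34 kg.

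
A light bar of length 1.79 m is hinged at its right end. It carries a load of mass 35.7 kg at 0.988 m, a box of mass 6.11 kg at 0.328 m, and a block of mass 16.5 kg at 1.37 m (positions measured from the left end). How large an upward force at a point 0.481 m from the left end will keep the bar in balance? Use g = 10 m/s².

F ≈ 340 N

Choose the right end as the axis so the unknown pivot reaction has zero arm there.
Load: 35.7 × 10 = 357 N down at 0.988 m → arm 0.802 m, τ = 357 × 0.802 = 286.3 N·m counterclockwise.
Box: 6.11 × 10 = 61.1 N down at 0.328 m → arm 1.462 m, τ = 61.1 × 1.462 = 89.33 N·m counterclockwise.
Block: 16.5 × 10 = 165 N down at 1.37 m → arm 0.42 m, τ = 165 × 0.42 = 69.3 N·m counterclockwise.
Net moment of the loads = 444.9 N·m counterclockwise.
The upward force F acts at a point 0.481 m from the left end, arm 1.309 m, giving F × 1.309 clockwise.
Στ = 0 ⇒ F × 1.309 = 444.9 ⇒ F = 444.9 / 1.309 = 340 N.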